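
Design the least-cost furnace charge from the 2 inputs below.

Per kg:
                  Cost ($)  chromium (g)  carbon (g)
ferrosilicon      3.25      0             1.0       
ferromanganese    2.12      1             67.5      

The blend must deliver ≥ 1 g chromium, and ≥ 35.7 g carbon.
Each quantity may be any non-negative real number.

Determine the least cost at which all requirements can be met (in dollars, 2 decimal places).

$2.12

This is a linear program. Let x1 = kg of ferrosilicon, x2 = kg of ferromanganese.
min 3.25x1 + 2.12x2 subject to:
  1x2 ≥ 1   (chromium)
  1x1 + 67.5x2 ≥ 35.7   (carbon)
  x1, x2 ≥ 0.
At the optimum only ferromanganese is positive (ferrosilicon = 0). Binding constraint: chromium.
Solving gives x2 = 1.
Cost = 2.12·1 = 2.1200.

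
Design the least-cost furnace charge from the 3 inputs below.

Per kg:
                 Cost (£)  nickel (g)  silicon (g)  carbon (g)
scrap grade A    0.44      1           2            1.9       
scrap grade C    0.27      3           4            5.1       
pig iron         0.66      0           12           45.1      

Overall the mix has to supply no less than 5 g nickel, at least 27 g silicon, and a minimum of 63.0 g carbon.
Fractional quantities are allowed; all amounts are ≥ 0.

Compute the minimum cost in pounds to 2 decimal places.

£1.57

Set it up as a linear program. Let x1 = kg of scrap grade A, x2 = kg of scrap grade C, x3 = kg of pig iron.
Minimize 0.44x1 + 0.27x2 + 0.66x3 subject to:
  1x1 + 3x2 ≥ 5   (nickel)
  2x1 + 4x2 + 12x3 ≥ 27   (silicon)
  1.9x1 + 5.1x2 + 45.1x3 ≥ 63   (carbon)
  x1, x2, x3 ≥ 0.
The cheapest feasible vertex uses only scrap grade C, pig iron; scrap grade A is not used. The nickel and silicon requirements are met with equality.
So scrap grade C = 1.667 kg, pig iron = 1.694 kg.
Objective = 0.27·1.667 + 0.66·1.694 = 1.5681.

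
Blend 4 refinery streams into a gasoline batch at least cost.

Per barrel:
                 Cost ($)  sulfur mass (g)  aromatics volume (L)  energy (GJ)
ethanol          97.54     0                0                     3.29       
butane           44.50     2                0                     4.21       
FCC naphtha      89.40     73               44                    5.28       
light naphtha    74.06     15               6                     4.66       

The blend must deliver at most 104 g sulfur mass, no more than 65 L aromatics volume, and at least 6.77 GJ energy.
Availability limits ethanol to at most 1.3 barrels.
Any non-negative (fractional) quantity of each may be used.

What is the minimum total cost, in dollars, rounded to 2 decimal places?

$71.56

Treat it as an LP. Let x1 = barrels of ethanol, x2 = barrels of butane, x3 = barrels of FCC naphtha, x4 = barrels of light naphtha.
Minimize 97.54x1 + 44.5x2 + 89.4x3 + 74.06x4 s.t.:
  2x2 + 73x3 + 15x4 ≤ 104   (sulfur mass)
  44x3 + 6x4 ≤ 65   (aromatics volume)
  3.29x1 + 4.21x2 + 5.28x3 + 4.66x4 ≥ 6.77   (energy)
  x1 ≤ 1.3
  x1, x2, x3, x4 ≥ 0.
At the optimum only butane is positive (ethanol, FCC naphtha, light naphtha = 0). Binding constraint: energy.
Optimal quantities: butane = 1.608 barrels.
Cost = 44.5·1.608 = 71.5560.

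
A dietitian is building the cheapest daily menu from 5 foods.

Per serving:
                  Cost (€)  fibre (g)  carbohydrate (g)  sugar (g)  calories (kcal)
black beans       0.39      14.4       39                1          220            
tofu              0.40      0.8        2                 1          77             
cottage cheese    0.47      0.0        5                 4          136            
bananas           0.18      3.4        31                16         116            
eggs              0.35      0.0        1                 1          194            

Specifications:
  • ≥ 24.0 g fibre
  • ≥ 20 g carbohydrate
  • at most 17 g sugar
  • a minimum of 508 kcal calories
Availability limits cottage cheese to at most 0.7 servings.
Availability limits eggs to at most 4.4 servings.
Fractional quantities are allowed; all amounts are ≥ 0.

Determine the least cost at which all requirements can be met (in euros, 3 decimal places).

€0.876

Set it up as a linear program. Let x1 = servings of black beans, x2 = servings of tofu, x3 = servings of cottage cheese, x4 = servings of bananas, x5 = servings of eggs.
min 0.39x1 + 0.4x2 + 0.47x3 + 0.18x4 + 0.35x5 subject to:
  14.4x1 + 0.8x2 + 3.4x4 ≥ 24   (fibre)
  39x1 + 2x2 + 5x3 + 31x4 + 1x5 ≥ 20   (carbohydrate)
  1x1 + 1x2 + 4x3 + 16x4 + 1x5 ≤ 17   (sugar)
  220x1 + 77x2 + 136x3 + 116x4 + 194x5 ≥ 508   (calories)
  x3 ≤ 0.7
  x5 ≤ 4.4
  x1, x2, x3, x4, x5 ≥ 0.
At the optimum only black beans, bananas are positive (tofu, cottage cheese, eggs = 0). The sugar and calories requirements are met with equality.
So black beans = 1.808 servings, bananas = 0.9495 servings.
Cost = 0.39·1.808 + 0.18·0.9495 = 0.87603.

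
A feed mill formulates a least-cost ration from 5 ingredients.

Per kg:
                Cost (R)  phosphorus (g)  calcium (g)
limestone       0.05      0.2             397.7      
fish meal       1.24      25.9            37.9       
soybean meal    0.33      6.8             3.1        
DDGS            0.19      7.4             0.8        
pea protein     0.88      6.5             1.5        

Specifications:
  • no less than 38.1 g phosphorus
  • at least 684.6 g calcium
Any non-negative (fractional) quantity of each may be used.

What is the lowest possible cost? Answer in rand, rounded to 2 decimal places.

Let x1 = kg of limestone, x2 = kg of fish meal, x3 = kg of soybean meal, x4 = kg of DDGS, x5 = kg of pea protein.
Minimize 0.05x1 + 1.24x2 + 0.33x3 + 0.19x4 + 0.88x5 with:
  0.2x1 + 25.9x2 + 6.8x3 + 7.4x4 + 6.5x5 ≥ 38.1   (phosphorus)
  397.7x1 + 37.9x2 + 3.1x3 + 0.8x4 + 1.5x5 ≥ 684.6   (calcium)
  x1, x2, x3, x4, x5 ≥ 0.
The optimal basis is {limestone, DDGS}; fish meal, soybean meal, pea protein drop out. The phosphorus and calcium requirements are met with equality.
Solving gives x1 = 1.7111, x4 = 5.1024.
Cost = 0.05·1.7111 + 0.19·5.1024 = 1.05501.

R1.06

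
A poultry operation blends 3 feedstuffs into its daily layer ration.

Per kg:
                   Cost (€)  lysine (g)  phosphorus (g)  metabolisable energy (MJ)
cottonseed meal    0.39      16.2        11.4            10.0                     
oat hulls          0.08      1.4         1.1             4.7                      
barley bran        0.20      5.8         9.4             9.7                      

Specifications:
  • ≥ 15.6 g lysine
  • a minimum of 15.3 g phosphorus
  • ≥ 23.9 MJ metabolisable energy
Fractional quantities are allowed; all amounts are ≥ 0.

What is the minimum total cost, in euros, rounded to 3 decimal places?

€0.516

Let x1 = kg of cottonseed meal, x2 = kg of oat hulls, x3 = kg of barley bran.
min 0.39x1 + 0.08x2 + 0.2x3 with:
  16.2x1 + 1.4x2 + 5.8x3 ≥ 15.6   (lysine)
  11.4x1 + 1.1x2 + 9.4x3 ≥ 15.3   (phosphorus)
  10x1 + 4.7x2 + 9.7x3 ≥ 23.9   (metabolisable energy)
  x1, x2, x3 ≥ 0.
At the optimum only cottonseed meal, barley bran are positive (oat hulls = 0). There the lysine and metabolisable energy constraints are tight.
Optimal quantities: cottonseed meal = 0.1281 kg, barley bran = 2.332 kg.
Total cost: 0.39·0.1281 + 0.2·2.332 = 0.51636.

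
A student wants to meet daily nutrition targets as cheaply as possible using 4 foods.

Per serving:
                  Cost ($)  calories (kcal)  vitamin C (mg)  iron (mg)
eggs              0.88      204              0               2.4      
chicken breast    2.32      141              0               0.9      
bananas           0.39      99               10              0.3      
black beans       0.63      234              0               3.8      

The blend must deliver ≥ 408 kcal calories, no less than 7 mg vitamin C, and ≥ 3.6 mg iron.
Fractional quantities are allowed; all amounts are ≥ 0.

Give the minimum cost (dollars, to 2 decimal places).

$1.18

Let x1 = servings of eggs, x2 = servings of chicken breast, x3 = servings of bananas, x4 = servings of black beans.
Minimise 0.88x1 + 2.32x2 + 0.39x3 + 0.63x4 with:
  204x1 + 141x2 + 99x3 + 234x4 ≥ 408   (calories)
  10x3 ≥ 7   (vitamin C)
  2.4x1 + 0.9x2 + 0.3x3 + 3.8x4 ≥ 3.6   (iron)
  x1, x2, x3, x4 ≥ 0.
At the optimum only bananas, black beans are positive (eggs, chicken breast = 0). There the calories and vitamin C constraints are tight.
So bananas = 0.7 servings, black beans = 1.447 servings.
Total cost: 0.39·0.7 + 0.63·1.447 = 1.1846.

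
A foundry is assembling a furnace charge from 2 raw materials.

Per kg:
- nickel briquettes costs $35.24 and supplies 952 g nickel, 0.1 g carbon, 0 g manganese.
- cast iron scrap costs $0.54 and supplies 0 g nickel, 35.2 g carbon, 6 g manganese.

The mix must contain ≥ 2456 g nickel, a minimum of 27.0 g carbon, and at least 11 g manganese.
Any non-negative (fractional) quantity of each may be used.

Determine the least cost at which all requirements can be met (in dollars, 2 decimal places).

$91.90

Let x1 = kg of nickel briquettes, x2 = kg of cast iron scrap.
Minimise 35.24x1 + 0.54x2 with:
  952x1 ≥ 2456   (nickel)
  0.1x1 + 35.2x2 ≥ 27   (carbon)
  6x2 ≥ 11   (manganese)
  x1, x2 ≥ 0.
Both inputs are positive at the optimum. There the nickel and manganese constraints are tight.
So nickel briquettes = 2.5798 kg, cast iron scrap = 1.8333 kg.
Total cost: 35.24·2.5798 + 0.54·1.8333 = 91.9021.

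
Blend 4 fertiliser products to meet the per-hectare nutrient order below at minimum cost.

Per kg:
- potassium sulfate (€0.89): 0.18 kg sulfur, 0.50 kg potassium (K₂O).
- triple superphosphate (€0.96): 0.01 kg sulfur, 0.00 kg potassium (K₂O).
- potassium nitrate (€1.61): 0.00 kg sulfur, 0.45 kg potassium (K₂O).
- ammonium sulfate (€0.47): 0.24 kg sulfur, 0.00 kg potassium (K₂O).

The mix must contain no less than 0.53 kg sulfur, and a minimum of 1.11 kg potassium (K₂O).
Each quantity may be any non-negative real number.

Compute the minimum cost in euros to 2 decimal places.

This is a linear program. Let x1 = kg of potassium sulfate, x2 = kg of triple superphosphate, x3 = kg of potassium nitrate, x4 = kg of ammonium sulfate.
Minimize 0.89x1 + 0.96x2 + 1.61x3 + 0.47x4 s.t.:
  0.18x1 + 0.01x2 + 0.24x4 ≥ 0.53   (sulfur)
  0.5x1 + 0.45x3 ≥ 1.11   (potassium (K₂O))
  x1, x2, x3, x4 ≥ 0.
The minimum-cost mix takes nothing from triple superphosphate, potassium nitrate — only potassium sulfate, ammonium sulfate. Binding constraints: sulfur and potassium (K₂O).
Optimal quantities: potassium sulfate = 2.22 kg, ammonium sulfate = 0.5433 kg.
Objective = 0.89·2.22 + 0.47·0.5433 = 2.2312.

€2.23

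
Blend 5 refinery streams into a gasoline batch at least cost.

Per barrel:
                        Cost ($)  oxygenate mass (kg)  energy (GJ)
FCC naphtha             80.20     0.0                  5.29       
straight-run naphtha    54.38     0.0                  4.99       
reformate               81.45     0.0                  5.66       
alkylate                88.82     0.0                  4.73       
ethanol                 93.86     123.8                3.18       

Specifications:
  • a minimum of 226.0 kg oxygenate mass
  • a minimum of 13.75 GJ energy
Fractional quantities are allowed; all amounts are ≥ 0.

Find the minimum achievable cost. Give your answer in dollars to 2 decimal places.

$257.92

Set it up as a linear program. Let x1 = barrels of FCC naphtha, x2 = barrels of straight-run naphtha, x3 = barrels of reformate, x4 = barrels of alkylate, x5 = barrels of ethanol.
min 80.2x1 + 54.38x2 + 81.45x3 + 88.82x4 + 93.86x5 s.t.:
  123.8x5 ≥ 226   (oxygenate mass)
  5.29x1 + 4.99x2 + 5.66x3 + 4.73x4 + 3.18x5 ≥ 13.75   (energy)
  x1, x2, x3, x4, x5 ≥ 0.
The minimum-cost mix takes nothing from FCC naphtha, reformate, alkylate — only straight-run naphtha, ethanol. There the oxygenate mass and energy constraints are tight.
Optimal quantities: straight-run naphtha = 1.59215 barrels, ethanol = 1.825525 barrels.
Cost = 54.38·1.59215 + 93.86·1.825525 = 257.9249.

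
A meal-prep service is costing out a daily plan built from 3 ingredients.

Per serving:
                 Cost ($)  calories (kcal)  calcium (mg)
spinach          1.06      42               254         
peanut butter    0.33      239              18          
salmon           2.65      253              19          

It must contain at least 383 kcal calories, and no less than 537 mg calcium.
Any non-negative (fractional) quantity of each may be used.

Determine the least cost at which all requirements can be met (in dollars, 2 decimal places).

$2.56

Let x1 = servings of spinach, x2 = servings of peanut butter, x3 = servings of salmon.
min 1.06x1 + 0.33x2 + 2.65x3 with:
  42x1 + 239x2 + 253x3 ≥ 383   (calories)
  254x1 + 18x2 + 19x3 ≥ 537   (calcium)
  x1, x2, x3 ≥ 0.
At the optimum only spinach, peanut butter are positive (salmon = 0). Binding constraints: calories and calcium.
That vertex is x1 = 2.026, x2 = 1.247.
Objective = 1.06·2.026 + 0.33·1.247 = 2.5591.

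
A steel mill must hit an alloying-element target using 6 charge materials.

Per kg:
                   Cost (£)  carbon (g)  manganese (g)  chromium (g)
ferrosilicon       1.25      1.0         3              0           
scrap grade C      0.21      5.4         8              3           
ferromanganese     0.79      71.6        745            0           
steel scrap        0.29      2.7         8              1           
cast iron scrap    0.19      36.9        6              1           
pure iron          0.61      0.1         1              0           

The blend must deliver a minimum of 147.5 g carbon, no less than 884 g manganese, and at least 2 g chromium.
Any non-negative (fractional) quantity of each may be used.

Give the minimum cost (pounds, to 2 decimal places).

Set it up as a linear program. Let x1 = kg of ferrosilicon, x2 = kg of scrap grade C, x3 = kg of ferromanganese, x4 = kg of steel scrap, x5 = kg of cast iron scrap, x6 = kg of pure iron.
min 1.25x1 + 0.21x2 + 0.79x3 + 0.29x4 + 0.19x5 + 0.61x6 s.t.:
  1x1 + 5.4x2 + 71.6x3 + 2.7x4 + 36.9x5 + 0.1x6 ≥ 147.5   (carbon)
  3x1 + 8x2 + 745x3 + 8x4 + 6x5 + 1x6 ≥ 884   (manganese)
  3x2 + 1x4 + 1x5 ≥ 2   (chromium)
  x1, x2, x3, x4, x5, x6 ≥ 0.
The cheapest feasible vertex uses only scrap grade C, ferromanganese, cast iron scrap; ferrosilicon, steel scrap, pure iron are not used. Binding constraints: carbon, manganese, chromium.
Optimal quantities: scrap grade C = 0.09685 kg, ferromanganese = 1.172 kg, cast iron scrap = 1.709 kg.
Objective = 0.21·0.09685 + 0.79·1.172 + 0.19·1.709 = 1.2709.

£1.27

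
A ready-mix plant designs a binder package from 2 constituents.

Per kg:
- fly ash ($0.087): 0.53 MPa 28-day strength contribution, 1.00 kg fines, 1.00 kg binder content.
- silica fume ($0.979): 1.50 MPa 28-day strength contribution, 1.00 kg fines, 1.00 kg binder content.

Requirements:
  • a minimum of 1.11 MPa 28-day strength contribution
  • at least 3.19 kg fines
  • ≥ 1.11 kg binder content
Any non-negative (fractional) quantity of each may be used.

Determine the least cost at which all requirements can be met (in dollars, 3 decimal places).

$0.278

Let x1 = kg of fly ash, x2 = kg of silica fume.
min 0.087x1 + 0.979x2 with:
  0.53x1 + 1.5x2 ≥ 1.11   (28-day strength contribution)
  1x1 + 1x2 ≥ 3.19   (fines)
  1x1 + 1x2 ≥ 1.11   (binder content)
  x1, x2 ≥ 0.
The minimum-cost mix takes nothing from silica fume — only fly ash. Binding constraint: fines.
Solving gives x1 = 3.19.
Objective = 0.087·3.19 = 0.27753.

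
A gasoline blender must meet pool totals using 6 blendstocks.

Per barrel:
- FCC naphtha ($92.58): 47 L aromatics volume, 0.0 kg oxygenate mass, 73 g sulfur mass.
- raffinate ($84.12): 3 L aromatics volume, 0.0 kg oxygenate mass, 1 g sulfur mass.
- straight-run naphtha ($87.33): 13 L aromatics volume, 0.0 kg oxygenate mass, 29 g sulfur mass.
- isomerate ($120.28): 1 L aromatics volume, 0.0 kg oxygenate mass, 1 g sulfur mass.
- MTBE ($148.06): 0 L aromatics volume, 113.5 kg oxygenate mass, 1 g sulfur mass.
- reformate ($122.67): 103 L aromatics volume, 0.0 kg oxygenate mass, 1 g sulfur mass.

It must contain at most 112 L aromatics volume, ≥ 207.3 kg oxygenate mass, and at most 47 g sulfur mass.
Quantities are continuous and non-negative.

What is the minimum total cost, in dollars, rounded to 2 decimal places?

$270.42

Treat it as an LP. Let x1 = barrels of FCC naphtha, x2 = barrels of raffinate, x3 = barrels of straight-run naphtha, x4 = barrels of isomerate, x5 = barrels of MTBE, x6 = barrels of reformate.
Minimize 92.58x1 + 84.12x2 + 87.33x3 + 120.28x4 + 148.06x5 + 122.67x6 s.t.:
  47x1 + 3x2 + 13x3 + 1x4 + 103x6 ≤ 112   (aromatics volume)
  113.5x5 ≥ 207.3   (oxygenate mass)
  73x1 + 1x2 + 29x3 + 1x4 + 1x5 + 1x6 ≤ 47   (sulfur mass)
  x1, x2, x3, x4, x5, x6 ≥ 0.
At the optimum only MTBE is positive (FCC naphtha, raffinate, straight-run naphtha, isomerate, reformate = 0). Binding constraint: oxygenate mass.
That vertex is x5 = 1.8264.
Hence cost = 148.06·1.8264 = $270.4168.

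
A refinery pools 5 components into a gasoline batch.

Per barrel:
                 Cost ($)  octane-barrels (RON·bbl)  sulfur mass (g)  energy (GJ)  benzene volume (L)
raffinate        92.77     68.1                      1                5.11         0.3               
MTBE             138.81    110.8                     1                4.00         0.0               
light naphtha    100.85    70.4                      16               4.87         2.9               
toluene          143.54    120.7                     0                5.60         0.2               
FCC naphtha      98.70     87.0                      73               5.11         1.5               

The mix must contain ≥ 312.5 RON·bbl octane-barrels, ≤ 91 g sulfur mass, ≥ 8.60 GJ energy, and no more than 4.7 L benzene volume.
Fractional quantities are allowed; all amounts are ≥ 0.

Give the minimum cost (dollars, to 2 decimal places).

$365.70

Set it up as a linear program. Let x1 = barrels of raffinate, x2 = barrels of MTBE, x3 = barrels of light naphtha, x4 = barrels of toluene, x5 = barrels of FCC naphtha.
Minimise 92.77x1 + 138.81x2 + 100.85x3 + 143.54x4 + 98.7x5 subject to:
  68.1x1 + 110.8x2 + 70.4x3 + 120.7x4 + 87x5 ≥ 312.5   (octane-barrels)
  1x1 + 1x2 + 16x3 + 73x5 ≤ 91   (sulfur mass)
  5.11x1 + 4x2 + 4.87x3 + 5.6x4 + 5.11x5 ≥ 8.6   (energy)
  0.3x1 + 2.9x3 + 0.2x4 + 1.5x5 ≤ 4.7   (benzene volume)
  x1, x2, x3, x4, x5 ≥ 0.
The cheapest feasible vertex uses only toluene, FCC naphtha; raffinate, MTBE, light naphtha are not used. Binding constraints: octane-barrels and sulfur mass.
Solving gives x4 = 1.69054, x5 = 1.24658.
Objective = 143.54·1.69054 + 98.7·1.24658 = 365.6976.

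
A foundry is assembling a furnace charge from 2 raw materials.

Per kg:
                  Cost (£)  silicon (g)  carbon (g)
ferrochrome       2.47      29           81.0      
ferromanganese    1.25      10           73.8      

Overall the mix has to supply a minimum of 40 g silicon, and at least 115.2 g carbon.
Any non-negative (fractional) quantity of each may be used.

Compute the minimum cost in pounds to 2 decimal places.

This is a linear program. Let x1 = kg of ferrochrome, x2 = kg of ferromanganese.
Minimise 2.47x1 + 1.25x2 subject to:
  29x1 + 10x2 ≥ 40   (silicon)
  81x1 + 73.8x2 ≥ 115.2   (carbon)
  x1, x2 ≥ 0.
Both inputs are positive at the optimum. The silicon and carbon requirements are met with equality.
That vertex is x1 = 1.353, x2 = 0.07578.
Cost = 2.47·1.353 + 1.25·0.07578 = 3.4366.

£3.44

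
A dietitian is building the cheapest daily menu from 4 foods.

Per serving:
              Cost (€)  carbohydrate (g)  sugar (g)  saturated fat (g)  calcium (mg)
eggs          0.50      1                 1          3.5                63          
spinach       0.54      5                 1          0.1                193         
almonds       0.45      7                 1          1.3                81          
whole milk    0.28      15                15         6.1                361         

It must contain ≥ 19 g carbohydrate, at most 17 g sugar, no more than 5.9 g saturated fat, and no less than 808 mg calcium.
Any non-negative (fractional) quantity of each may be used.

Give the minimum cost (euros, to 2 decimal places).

€1.58

Set it up as a linear program. Let x1 = servings of eggs, x2 = servings of spinach, x3 = servings of almonds, x4 = servings of whole milk.
min 0.5x1 + 0.54x2 + 0.45x3 + 0.28x4 with:
  1x1 + 5x2 + 7x3 + 15x4 ≥ 19   (carbohydrate)
  1x1 + 1x2 + 1x3 + 15x4 ≤ 17   (sugar)
  3.5x1 + 0.1x2 + 1.3x3 + 6.1x4 ≤ 5.9   (saturated fat)
  63x1 + 193x2 + 81x3 + 361x4 ≥ 808   (calcium)
  x1, x2, x3, x4 ≥ 0.
The minimum-cost mix takes nothing from eggs, almonds — only spinach, whole milk. There the saturated fat and calcium constraints are tight.
That vertex is x2 = 2.453, x4 = 0.927.
Hence cost = 0.54·2.453 + 0.28·0.927 = €1.5842.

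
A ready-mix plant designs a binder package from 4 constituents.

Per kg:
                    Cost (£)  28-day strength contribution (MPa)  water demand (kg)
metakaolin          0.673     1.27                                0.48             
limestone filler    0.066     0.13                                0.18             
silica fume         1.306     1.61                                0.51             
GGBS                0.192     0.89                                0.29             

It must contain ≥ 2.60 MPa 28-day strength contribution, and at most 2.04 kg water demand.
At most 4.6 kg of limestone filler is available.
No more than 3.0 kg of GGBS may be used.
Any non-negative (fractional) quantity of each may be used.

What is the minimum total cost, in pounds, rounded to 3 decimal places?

£0.561

Set it up as a linear program. Let x1 = kg of metakaolin, x2 = kg of limestone filler, x3 = kg of silica fume, x4 = kg of GGBS.
Minimize 0.673x1 + 0.066x2 + 1.306x3 + 0.192x4 with:
  1.27x1 + 0.13x2 + 1.61x3 + 0.89x4 ≥ 2.6   (28-day strength contribution)
  0.48x1 + 0.18x2 + 0.51x3 + 0.29x4 ≤ 2.04   (water demand)
  x2 ≤ 4.6
  x4 ≤ 3
  x1, x2, x3, x4 ≥ 0.
The minimum-cost mix takes nothing from metakaolin, limestone filler, silica fume — only GGBS. The 28-day strength contribution requirement is met with equality.
Optimal quantities: GGBS = 2.921 kg.
Total cost: 0.192·2.921 = 0.56083.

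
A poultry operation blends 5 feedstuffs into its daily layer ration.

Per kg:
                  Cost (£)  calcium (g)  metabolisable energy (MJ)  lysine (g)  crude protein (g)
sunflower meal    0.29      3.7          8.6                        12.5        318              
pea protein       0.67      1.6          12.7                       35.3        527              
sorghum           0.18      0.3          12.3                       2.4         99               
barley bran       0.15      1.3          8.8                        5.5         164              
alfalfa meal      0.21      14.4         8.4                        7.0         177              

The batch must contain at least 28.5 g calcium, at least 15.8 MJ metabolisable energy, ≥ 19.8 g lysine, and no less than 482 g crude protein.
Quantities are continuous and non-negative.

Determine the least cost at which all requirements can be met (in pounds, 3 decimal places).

Let x1 = kg of sunflower meal, x2 = kg of pea protein, x3 = kg of sorghum, x4 = kg of barley bran, x5 = kg of alfalfa meal.
Minimise 0.29x1 + 0.67x2 + 0.18x3 + 0.15x4 + 0.21x5 subject to:
  3.7x1 + 1.6x2 + 0.3x3 + 1.3x4 + 14.4x5 ≥ 28.5   (calcium)
  8.6x1 + 12.7x2 + 12.3x3 + 8.8x4 + 8.4x5 ≥ 15.8   (metabolisable energy)
  12.5x1 + 35.3x2 + 2.4x3 + 5.5x4 + 7x5 ≥ 19.8   (lysine)
  318x1 + 527x2 + 99x3 + 164x4 + 177x5 ≥ 482   (crude protein)
  x1, x2, x3, x4, x5 ≥ 0.
The optimal basis is {sunflower meal, pea protein, alfalfa meal}; sorghum, barley bran drop out. Binding constraints: calcium, lysine, crude protein.
That vertex is x1 = 0.3844, x2 = 0.05306, x5 = 1.874.
Total cost: 0.29·0.3844 + 0.67·0.05306 + 0.21·1.874 = 0.54057.

£0.541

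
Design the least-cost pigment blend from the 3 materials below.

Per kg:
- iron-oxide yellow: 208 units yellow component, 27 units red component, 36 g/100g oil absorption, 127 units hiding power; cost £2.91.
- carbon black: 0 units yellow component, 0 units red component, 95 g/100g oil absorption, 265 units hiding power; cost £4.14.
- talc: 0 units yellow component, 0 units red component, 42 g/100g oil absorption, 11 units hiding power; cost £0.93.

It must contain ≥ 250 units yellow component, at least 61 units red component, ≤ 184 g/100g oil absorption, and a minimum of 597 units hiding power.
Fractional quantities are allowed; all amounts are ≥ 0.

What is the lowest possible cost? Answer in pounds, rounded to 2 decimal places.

Set it up as a linear program. Let x1 = kg of iron-oxide yellow, x2 = kg of carbon black, x3 = kg of talc.
Minimise 2.91x1 + 4.14x2 + 0.93x3 subject to:
  208x1 ≥ 250   (yellow component)
  27x1 ≥ 61   (red component)
  36x1 + 95x2 + 42x3 ≤ 184   (oil absorption)
  127x1 + 265x2 + 11x3 ≥ 597   (hiding power)
  x1, x2, x3 ≥ 0.
The minimum-cost mix takes nothing from talc — only iron-oxide yellow, carbon black. Binding constraints: oil absorption and hiding power.
That vertex is x1 = 3.15, x2 = 0.743.
Total cost: 2.91·3.15 + 4.14·0.743 = 12.2425.

£12.24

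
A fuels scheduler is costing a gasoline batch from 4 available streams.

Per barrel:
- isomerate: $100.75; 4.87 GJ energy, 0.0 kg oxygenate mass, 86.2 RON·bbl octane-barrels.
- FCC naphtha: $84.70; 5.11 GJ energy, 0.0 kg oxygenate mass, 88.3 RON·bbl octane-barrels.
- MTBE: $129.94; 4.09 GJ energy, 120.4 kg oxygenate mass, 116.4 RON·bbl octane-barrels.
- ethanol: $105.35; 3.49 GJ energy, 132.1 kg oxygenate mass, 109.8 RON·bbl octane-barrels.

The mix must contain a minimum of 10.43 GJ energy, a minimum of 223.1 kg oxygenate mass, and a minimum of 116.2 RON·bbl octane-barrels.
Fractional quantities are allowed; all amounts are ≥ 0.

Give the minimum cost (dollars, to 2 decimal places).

$253.11

Set it up as a linear program. Let x1 = barrels of isomerate, x2 = barrels of FCC naphtha, x3 = barrels of MTBE, x4 = barrels of ethanol.
min 100.75x1 + 84.7x2 + 129.94x3 + 105.35x4 subject to:
  4.87x1 + 5.11x2 + 4.09x3 + 3.49x4 ≥ 10.43   (energy)
  120.4x3 + 132.1x4 ≥ 223.1   (oxygenate mass)
  86.2x1 + 88.3x2 + 116.4x3 + 109.8x4 ≥ 116.2   (octane-barrels)
  x1, x2, x3, x4 ≥ 0.
The cheapest feasible vertex uses only FCC naphtha, ethanol; isomerate, MTBE are not used. There the energy and oxygenate mass constraints are tight.
So FCC naphtha = 0.88764 barrels, ethanol = 1.6889 barrels.
Cost = 84.7·0.88764 + 105.35·1.6889 = 253.1087.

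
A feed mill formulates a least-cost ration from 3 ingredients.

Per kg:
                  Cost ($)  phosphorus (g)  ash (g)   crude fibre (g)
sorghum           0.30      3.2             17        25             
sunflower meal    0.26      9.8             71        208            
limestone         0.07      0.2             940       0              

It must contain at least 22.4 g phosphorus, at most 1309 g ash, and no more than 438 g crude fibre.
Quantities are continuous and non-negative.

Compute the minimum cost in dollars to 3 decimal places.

Let x1 = kg of sorghum, x2 = kg of sunflower meal, x3 = kg of limestone.
Minimize 0.3x1 + 0.26x2 + 0.07x3 s.t.:
  3.2x1 + 9.8x2 + 0.2x3 ≥ 22.4   (phosphorus)
  17x1 + 71x2 + 940x3 ≤ 1309   (ash)
  25x1 + 208x2 ≤ 438   (crude fibre)
  x1, x2, x3 ≥ 0.
The minimum-cost mix takes nothing from limestone — only sorghum, sunflower meal. The phosphorus and crude fibre requirements are met with equality.
So sorghum = 0.8721 kg, sunflower meal = 2.001 kg.
Hence cost = 0.3·0.8721 + 0.26·2.001 = $0.78189.

$0.782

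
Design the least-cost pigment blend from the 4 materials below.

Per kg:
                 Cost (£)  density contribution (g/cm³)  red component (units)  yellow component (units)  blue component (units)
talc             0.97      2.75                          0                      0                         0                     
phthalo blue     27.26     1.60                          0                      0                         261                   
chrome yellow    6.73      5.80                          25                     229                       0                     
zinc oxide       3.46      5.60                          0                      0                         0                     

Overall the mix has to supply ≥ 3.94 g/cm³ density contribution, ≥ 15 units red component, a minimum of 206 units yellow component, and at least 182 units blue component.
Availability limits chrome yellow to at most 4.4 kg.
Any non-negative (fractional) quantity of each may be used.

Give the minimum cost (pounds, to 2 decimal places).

£25.06

Treat it as an LP. Let x1 = kg of talc, x2 = kg of phthalo blue, x3 = kg of chrome yellow, x4 = kg of zinc oxide.
Minimize 0.97x1 + 27.26x2 + 6.73x3 + 3.46x4 s.t.:
  2.75x1 + 1.6x2 + 5.8x3 + 5.6x4 ≥ 3.94   (density contribution)
  25x3 ≥ 15   (red component)
  229x3 ≥ 206   (yellow component)
  261x2 ≥ 182   (blue component)
  x3 ≤ 4.4
  x1, x2, x3, x4 ≥ 0.
The optimal basis is {phthalo blue, chrome yellow}; talc, zinc oxide drop out. There the yellow component and blue component constraints are tight.
Solving gives x2 = 0.6973, x3 = 0.8996.
Objective = 27.26·0.6973 + 6.73·0.8996 = 25.0627.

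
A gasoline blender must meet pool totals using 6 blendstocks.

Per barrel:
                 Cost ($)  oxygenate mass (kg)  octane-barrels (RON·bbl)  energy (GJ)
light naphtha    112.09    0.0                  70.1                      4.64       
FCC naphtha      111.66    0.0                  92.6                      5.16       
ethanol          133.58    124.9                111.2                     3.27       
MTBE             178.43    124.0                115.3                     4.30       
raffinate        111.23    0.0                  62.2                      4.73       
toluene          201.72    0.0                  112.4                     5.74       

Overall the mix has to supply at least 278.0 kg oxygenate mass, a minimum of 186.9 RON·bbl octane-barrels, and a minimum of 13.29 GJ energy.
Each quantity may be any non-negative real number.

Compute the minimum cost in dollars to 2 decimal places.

$427.41

Let x1 = barrels of light naphtha, x2 = barrels of FCC naphtha, x3 = barrels of ethanol, x4 = barrels of MTBE, x5 = barrels of raffinate, x6 = barrels of toluene.
min 112.09x1 + 111.66x2 + 133.58x3 + 178.43x4 + 111.23x5 + 201.72x6 s.t.:
  124.9x3 + 124x4 ≥ 278   (oxygenate mass)
  70.1x1 + 92.6x2 + 111.2x3 + 115.3x4 + 62.2x5 + 112.4x6 ≥ 186.9   (octane-barrels)
  4.64x1 + 5.16x2 + 3.27x3 + 4.3x4 + 4.73x5 + 5.74x6 ≥ 13.29   (energy)
  x1, x2, x3, x4, x5, x6 ≥ 0.
The minimum-cost mix takes nothing from light naphtha, MTBE, raffinate, toluene — only FCC naphtha, ethanol. Binding constraints: oxygenate mass and energy.
That vertex is x2 = 1.16506, x3 = 2.22578.
Hence cost = 111.66·1.16506 + 133.58·2.22578 = $427.4103.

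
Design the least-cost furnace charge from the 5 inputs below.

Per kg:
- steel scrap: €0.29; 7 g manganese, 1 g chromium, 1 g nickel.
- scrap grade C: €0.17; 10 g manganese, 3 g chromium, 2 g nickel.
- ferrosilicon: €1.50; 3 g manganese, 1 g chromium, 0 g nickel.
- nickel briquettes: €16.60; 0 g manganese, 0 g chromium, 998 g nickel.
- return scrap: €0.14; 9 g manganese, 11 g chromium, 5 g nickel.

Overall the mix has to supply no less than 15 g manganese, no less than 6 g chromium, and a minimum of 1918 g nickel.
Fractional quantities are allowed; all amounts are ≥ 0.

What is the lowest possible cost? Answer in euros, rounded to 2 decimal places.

Let x1 = kg of steel scrap, x2 = kg of scrap grade C, x3 = kg of ferrosilicon, x4 = kg of nickel briquettes, x5 = kg of return scrap.
min 0.29x1 + 0.17x2 + 1.5x3 + 16.6x4 + 0.14x5 subject to:
  7x1 + 10x2 + 3x3 + 9x5 ≥ 15   (manganese)
  1x1 + 3x2 + 1x3 + 11x5 ≥ 6   (chromium)
  1x1 + 2x2 + 998x4 + 5x5 ≥ 1918   (nickel)
  x1, x2, x3, x4, x5 ≥ 0.
The minimum-cost mix takes nothing from steel scrap, scrap grade C, ferrosilicon — only nickel briquettes, return scrap. Binding constraints: manganese and nickel.
That vertex is x4 = 1.9135, x5 = 1.6667.
Cost = 16.6·1.9135 + 0.14·1.6667 = 31.9974.

€32.00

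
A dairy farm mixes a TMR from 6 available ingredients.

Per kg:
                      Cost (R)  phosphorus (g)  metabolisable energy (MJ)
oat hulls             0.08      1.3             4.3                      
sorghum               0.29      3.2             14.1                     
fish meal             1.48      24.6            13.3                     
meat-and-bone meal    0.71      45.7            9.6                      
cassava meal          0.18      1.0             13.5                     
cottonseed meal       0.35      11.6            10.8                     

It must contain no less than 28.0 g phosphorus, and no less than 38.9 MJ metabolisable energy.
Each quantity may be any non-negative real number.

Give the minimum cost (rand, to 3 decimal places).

R0.844

Let x1 = kg of oat hulls, x2 = kg of sorghum, x3 = kg of fish meal, x4 = kg of meat-and-bone meal, x5 = kg of cassava meal, x6 = kg of cottonseed meal.
Minimise 0.08x1 + 0.29x2 + 1.48x3 + 0.71x4 + 0.18x5 + 0.35x6 s.t.:
  1.3x1 + 3.2x2 + 24.6x3 + 45.7x4 + 1x5 + 11.6x6 ≥ 28   (phosphorus)
  4.3x1 + 14.1x2 + 13.3x3 + 9.6x4 + 13.5x5 + 10.8x6 ≥ 38.9   (metabolisable energy)
  x1, x2, x3, x4, x5, x6 ≥ 0.
The optimal basis is {meat-and-bone meal, cassava meal}; oat hulls, sorghum, fish meal, cottonseed meal drop out. The phosphorus and metabolisable energy requirements are met with equality.
So meat-and-bone meal = 0.5583 kg, cassava meal = 2.484 kg.
Hence cost = 0.71·0.5583 + 0.18·2.484 = R0.84351.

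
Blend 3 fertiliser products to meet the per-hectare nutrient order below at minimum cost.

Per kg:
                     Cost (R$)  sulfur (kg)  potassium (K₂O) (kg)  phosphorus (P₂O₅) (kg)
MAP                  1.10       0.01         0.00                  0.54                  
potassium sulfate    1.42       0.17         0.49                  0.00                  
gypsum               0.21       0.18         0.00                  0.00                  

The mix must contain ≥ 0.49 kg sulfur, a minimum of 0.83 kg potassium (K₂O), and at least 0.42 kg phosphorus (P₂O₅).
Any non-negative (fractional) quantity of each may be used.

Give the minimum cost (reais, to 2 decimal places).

Let x1 = kg of MAP, x2 = kg of potassium sulfate, x3 = kg of gypsum.
min 1.1x1 + 1.42x2 + 0.21x3 with:
  0.01x1 + 0.17x2 + 0.18x3 ≥ 0.49   (sulfur)
  0.49x2 ≥ 0.83   (potassium (K₂O))
  0.54x1 ≥ 0.42   (phosphorus (P₂O₅))
  x1, x2, x3 ≥ 0.
All 3 inputs are positive at the optimum. The sulfur, potassium (K₂O), phosphorus (P₂O₅) requirements are met with equality.
That vertex is x1 = 0.7778, x2 = 1.694, x3 = 1.079.
Hence cost = 1.1·0.7778 + 1.42·1.694 + 0.21·1.079 = R$3.4877.

R$3.49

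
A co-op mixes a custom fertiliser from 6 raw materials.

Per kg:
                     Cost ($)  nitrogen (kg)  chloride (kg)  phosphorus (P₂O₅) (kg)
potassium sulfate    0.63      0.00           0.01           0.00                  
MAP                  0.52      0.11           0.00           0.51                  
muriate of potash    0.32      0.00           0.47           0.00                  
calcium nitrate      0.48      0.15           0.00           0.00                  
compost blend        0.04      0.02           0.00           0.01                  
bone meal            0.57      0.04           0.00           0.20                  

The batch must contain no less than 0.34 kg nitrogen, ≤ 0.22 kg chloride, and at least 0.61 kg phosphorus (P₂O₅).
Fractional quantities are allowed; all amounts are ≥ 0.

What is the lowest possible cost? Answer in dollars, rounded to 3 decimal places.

$0.970

Let x1 = kg of potassium sulfate, x2 = kg of MAP, x3 = kg of muriate of potash, x4 = kg of calcium nitrate, x5 = kg of compost blend, x6 = kg of bone meal.
min 0.63x1 + 0.52x2 + 0.32x3 + 0.48x4 + 0.04x5 + 0.57x6 s.t.:
  0.11x2 + 0.15x4 + 0.02x5 + 0.04x6 ≥ 0.34   (nitrogen)
  0.01x1 + 0.47x3 ≤ 0.22   (chloride)
  0.51x2 + 0.01x5 + 0.2x6 ≥ 0.61   (phosphorus (P₂O₅))
  x1, x2, x3, x4, x5, x6 ≥ 0.
At the optimum only MAP, compost blend are positive (potassium sulfate, muriate of potash, calcium nitrate, bone meal = 0). The nitrogen and phosphorus (P₂O₅) requirements are met with equality.
Optimal quantities: MAP = 0.967 kg, compost blend = 11.68 kg.
Hence cost = 0.52·0.967 + 0.04·11.68 = $0.97004.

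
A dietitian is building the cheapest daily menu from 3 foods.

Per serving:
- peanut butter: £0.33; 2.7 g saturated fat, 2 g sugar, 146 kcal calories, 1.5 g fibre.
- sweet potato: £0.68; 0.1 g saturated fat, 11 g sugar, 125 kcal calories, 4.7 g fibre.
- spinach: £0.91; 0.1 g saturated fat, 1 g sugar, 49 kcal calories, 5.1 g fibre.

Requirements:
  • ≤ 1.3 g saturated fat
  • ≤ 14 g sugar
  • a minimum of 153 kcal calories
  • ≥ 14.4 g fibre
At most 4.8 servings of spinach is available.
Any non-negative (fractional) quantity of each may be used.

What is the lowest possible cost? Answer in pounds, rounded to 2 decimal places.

Let x1 = servings of peanut butter, x2 = servings of sweet potato, x3 = servings of spinach.
min 0.33x1 + 0.68x2 + 0.91x3 s.t.:
  2.7x1 + 0.1x2 + 0.1x3 ≤ 1.3   (saturated fat)
  2x1 + 11x2 + 1x3 ≤ 14   (sugar)
  146x1 + 125x2 + 49x3 ≥ 153   (calories)
  1.5x1 + 4.7x2 + 5.1x3 ≥ 14.4   (fibre)
  x3 ≤ 4.8
  x1, x2, x3 ≥ 0.
The minimum-cost mix takes nothing from peanut butter — only sweet potato, spinach. There the sugar and fibre constraints are tight.
Solving gives x2 = 1.109, x3 = 1.802.
Total cost: 0.68·1.109 + 0.91·1.802 = 2.3939.

£2.39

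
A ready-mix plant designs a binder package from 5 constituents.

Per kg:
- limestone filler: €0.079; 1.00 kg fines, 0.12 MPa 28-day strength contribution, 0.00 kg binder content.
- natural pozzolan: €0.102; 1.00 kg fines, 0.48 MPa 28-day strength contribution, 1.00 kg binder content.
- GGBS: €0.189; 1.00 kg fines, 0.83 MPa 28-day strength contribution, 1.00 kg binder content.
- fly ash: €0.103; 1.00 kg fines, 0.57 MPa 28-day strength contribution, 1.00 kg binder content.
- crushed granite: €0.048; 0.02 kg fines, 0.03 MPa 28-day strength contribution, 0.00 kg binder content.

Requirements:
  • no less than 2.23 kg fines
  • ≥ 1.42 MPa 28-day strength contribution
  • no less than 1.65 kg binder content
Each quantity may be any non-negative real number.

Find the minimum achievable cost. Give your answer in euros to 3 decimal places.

This is a linear program. Let x1 = kg of limestone filler, x2 = kg of natural pozzolan, x3 = kg of GGBS, x4 = kg of fly ash, x5 = kg of crushed granite.
min 0.079x1 + 0.102x2 + 0.189x3 + 0.103x4 + 0.048x5 with:
  1x1 + 1x2 + 1x3 + 1x4 + 0.02x5 ≥ 2.23   (fines)
  0.12x1 + 0.48x2 + 0.83x3 + 0.57x4 + 0.03x5 ≥ 1.42   (28-day strength contribution)
  1x2 + 1x3 + 1x4 ≥ 1.65   (binder content)
  x1, x2, x3, x4, x5 ≥ 0.
At the optimum only fly ash is positive (limestone filler, natural pozzolan, GGBS, crushed granite = 0). There the 28-day strength contribution constraint is tight.
Solving gives x4 = 2.491.
Hence cost = 0.103·2.491 = €0.25657.

€0.257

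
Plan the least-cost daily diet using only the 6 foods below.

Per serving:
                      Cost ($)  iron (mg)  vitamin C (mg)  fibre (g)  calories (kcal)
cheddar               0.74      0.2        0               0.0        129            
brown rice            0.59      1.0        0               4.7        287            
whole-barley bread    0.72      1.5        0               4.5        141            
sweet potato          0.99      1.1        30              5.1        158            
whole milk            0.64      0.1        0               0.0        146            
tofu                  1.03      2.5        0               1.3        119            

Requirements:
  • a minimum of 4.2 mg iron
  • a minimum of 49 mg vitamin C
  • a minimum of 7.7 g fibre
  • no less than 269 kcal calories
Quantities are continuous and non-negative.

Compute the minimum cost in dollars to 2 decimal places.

Let x1 = servings of cheddar, x2 = servings of brown rice, x3 = servings of whole-barley bread, x4 = servings of sweet potato, x5 = servings of whole milk, x6 = servings of tofu.
min 0.74x1 + 0.59x2 + 0.72x3 + 0.99x4 + 0.64x5 + 1.03x6 s.t.:
  0.2x1 + 1x2 + 1.5x3 + 1.1x4 + 0.1x5 + 2.5x6 ≥ 4.2   (iron)
  30x4 ≥ 49   (vitamin C)
  4.7x2 + 4.5x3 + 5.1x4 + 1.3x6 ≥ 7.7   (fibre)
  129x1 + 287x2 + 141x3 + 158x4 + 146x5 + 119x6 ≥ 269   (calories)
  x1, x2, x3, x4, x5, x6 ≥ 0.
At the optimum only sweet potato, tofu are positive (cheddar, brown rice, whole-barley bread, whole milk = 0). The iron and vitamin C requirements are met with equality.
Solving gives x4 = 1.633, x6 = 0.9613.
Hence cost = 0.99·1.633 + 1.03·0.9613 = $2.6068.

$2.61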